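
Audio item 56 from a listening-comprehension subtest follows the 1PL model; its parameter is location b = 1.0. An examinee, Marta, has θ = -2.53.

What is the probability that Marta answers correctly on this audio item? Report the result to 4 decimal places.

P(θ) = 1 / (1 + exp(−(θ − b)))
Exponent: (-2.53 − 1.0) = -3.5300
1/(1 + e^{3.5300}) = 0.0285
P = 0.0285

0.0285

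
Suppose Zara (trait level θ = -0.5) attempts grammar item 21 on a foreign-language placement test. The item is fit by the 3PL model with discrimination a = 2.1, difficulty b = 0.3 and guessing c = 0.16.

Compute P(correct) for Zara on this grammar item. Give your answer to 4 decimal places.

0.2920

P(θ) = c + (1 − c) · 1 / (1 + exp(−a(θ − b)))
Exponent: 2.1 × (-0.5 − 0.3) = -1.6800
1/(1 + e^{1.6800}) = 0.1571
P = 0.16 + 0.84 × 0.1571 = 0.2920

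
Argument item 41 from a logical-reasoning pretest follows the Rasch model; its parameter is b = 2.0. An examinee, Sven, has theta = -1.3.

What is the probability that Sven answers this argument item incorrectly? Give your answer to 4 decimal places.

0.9644

P(theta) = 1 / (1 + exp(−(theta − b)))
Exponent: (-1.3 − 2.0) = -3.3000
1/(1 + e^{3.3000}) = 0.0356
P = 0.0356
P(incorrect) = 1 − 0.0356 = 0.9644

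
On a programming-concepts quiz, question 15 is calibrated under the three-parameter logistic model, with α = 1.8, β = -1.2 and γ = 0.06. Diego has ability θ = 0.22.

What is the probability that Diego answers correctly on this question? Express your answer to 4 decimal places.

P(θ) = γ + (1 − γ) · 1 / (1 + exp(−α(θ − β)))
Exponent: 1.8 × (0.22 − (-1.2)) = 2.5560
1/(1 + e^{-2.5560}) = 0.9280
P = 0.06 + 0.94 × 0.9280 = 0.9323

0.9323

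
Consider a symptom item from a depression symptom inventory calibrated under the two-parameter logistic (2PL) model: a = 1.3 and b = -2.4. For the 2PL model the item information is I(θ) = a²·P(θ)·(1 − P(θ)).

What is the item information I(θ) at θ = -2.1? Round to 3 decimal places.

0.407

P = 1/(1+e^{-0.3900}) = 0.5963
P(1−P) = 0.5963 × 0.4037 = 0.2407
I = a² × P(1−P) = 1.3² × 0.2407 = 0.40683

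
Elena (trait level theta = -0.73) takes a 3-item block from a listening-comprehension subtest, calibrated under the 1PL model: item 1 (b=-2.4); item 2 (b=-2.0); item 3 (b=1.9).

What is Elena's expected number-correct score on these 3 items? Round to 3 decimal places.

1.690

P(theta) = 1 / (1 + exp(−(theta − b)))
P_1 = 1/(1+e^{-1.6700}) = 0.8416
P_2 = 1/(1+e^{-1.2700}) = 0.7807
P_3 = 1/(1+e^{2.6300}) = 0.0672
E[score] = 0.8416 + 0.7807 + 0.0672 = 1.6896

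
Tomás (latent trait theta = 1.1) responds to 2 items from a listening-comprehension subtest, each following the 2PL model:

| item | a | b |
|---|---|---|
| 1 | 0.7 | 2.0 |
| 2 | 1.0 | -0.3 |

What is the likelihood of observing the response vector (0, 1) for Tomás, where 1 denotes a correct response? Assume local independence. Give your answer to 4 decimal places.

0.5234

P(theta) = 1 / (1 + exp(−a(theta − b)))
P_1 = 1/(1+e^{0.6300}) = 0.3475
P_2 = 1/(1+e^{-1.4000}) = 0.8022
L = (1−P_1) × P_2 = 0.6525 × 0.8022 = 0.52342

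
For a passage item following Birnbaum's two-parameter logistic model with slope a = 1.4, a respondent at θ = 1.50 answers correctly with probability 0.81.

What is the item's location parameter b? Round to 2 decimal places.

0.46

P(θ) = 1 / (1 + exp(−a(θ − b)))
logit(0.81) = ln(0.81/0.19) = 1.4500
b = θ − logit/(a) = 1.50 − 1.4500/1.4000 = 0.4643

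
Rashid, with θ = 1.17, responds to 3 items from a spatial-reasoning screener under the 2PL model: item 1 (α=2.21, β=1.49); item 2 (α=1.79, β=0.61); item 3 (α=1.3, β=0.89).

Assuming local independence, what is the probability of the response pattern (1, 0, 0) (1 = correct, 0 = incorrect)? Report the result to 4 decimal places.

P(θ) = 1 / (1 + exp(−α(θ − β)))
P_1 = 1/(1+e^{0.7072}) = 0.3302
P_2 = 1/(1+e^{-1.0024}) = 0.7315
P_3 = 1/(1+e^{-0.3640}) = 0.5900
L = P_1 × (1−P_2) × (1−P_3) = 0.3302 × 0.2685 × 0.4100 = 0.03635

0.0363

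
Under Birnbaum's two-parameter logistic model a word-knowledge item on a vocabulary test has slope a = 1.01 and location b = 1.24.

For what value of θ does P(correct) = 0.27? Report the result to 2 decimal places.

P(θ) = 1 / (1 + exp(−a(θ − b)))
logit = ln(0.2700/0.7300) = -0.9946
θ = b + logit/(a) = 1.24 + (-0.9946)/1.0100 = 0.2552

0.26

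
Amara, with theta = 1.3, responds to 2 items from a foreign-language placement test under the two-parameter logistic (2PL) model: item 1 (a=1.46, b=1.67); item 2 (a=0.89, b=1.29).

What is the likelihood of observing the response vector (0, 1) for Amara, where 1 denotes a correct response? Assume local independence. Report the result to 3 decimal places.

P(theta) = 1 / (1 + exp(−a(theta − b)))
P_1 = 1/(1+e^{0.5402}) = 0.3681
P_2 = 1/(1+e^{-0.0089}) = 0.5022
L = (1−P_1) × P_2 = 0.6319 × 0.5022 = 0.31734

0.317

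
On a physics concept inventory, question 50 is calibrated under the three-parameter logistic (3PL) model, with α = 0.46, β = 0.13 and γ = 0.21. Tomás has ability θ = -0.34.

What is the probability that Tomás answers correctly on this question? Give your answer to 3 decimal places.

0.562

P(θ) = γ + (1 − γ) · 1 / (1 + exp(−α(θ − β)))
Exponent: 0.46 × (-0.34 − 0.13) = -0.2162
1/(1 + e^{0.2162}) = 0.4462
P = 0.21 + 0.79 × 0.4462 = 0.5625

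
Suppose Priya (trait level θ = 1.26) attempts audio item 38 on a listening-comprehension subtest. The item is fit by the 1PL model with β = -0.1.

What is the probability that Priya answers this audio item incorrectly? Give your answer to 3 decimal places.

0.204

P(θ) = 1 / (1 + exp(−(θ − β)))
Exponent: (1.26 − (-0.1)) = 1.3600
1/(1 + e^{-1.3600}) = 0.7958
P = 0.7958
P(incorrect) = 1 − 0.7958 = 0.2042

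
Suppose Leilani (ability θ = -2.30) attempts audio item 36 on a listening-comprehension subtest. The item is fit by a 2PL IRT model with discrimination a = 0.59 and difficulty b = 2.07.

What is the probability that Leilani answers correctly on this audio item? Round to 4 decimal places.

P(θ) = 1 / (1 + exp(−a(θ − b)))
Exponent: 0.59 × (-2.30 − 2.07) = -2.5783
1/(1 + e^{2.5783}) = 0.0705

0.0705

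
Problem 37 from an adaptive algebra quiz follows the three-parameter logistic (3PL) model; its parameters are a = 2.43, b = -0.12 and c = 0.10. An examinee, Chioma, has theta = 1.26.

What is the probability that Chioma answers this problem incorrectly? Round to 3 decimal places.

P(theta) = c + (1 − c) · 1 / (1 + exp(−a(theta − b)))
Exponent: 2.43 × (1.26 − (-0.12)) = 3.3534
1/(1 + e^{-3.3534}) = 0.9662
P = 0.10 + 0.90 × 0.9662 = 0.9696
P(incorrect) = 1 − 0.9696 = 0.0304

0.030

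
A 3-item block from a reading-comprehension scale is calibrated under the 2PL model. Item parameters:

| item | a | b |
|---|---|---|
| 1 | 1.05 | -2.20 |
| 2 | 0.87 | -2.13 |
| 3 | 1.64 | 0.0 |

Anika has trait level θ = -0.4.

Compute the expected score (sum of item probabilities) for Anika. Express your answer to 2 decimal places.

P(θ) = 1 / (1 + exp(−a(θ − b)))
P_1 = 1/(1+e^{-1.8900}) = 0.8688
P_2 = 1/(1+e^{-1.5051}) = 0.8183
P_3 = 1/(1+e^{0.6560}) = 0.3416
E[score] = 0.8688 + 0.8183 + 0.3416 = 2.0287

2.03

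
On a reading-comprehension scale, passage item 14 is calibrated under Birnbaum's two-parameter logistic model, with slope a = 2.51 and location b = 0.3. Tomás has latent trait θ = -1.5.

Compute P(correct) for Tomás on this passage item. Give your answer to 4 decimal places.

0.0108

P(θ) = 1 / (1 + exp(−a(θ − b)))
Exponent: 2.51 × (-1.5 − 0.3) = -4.5180
1/(1 + e^{4.5180}) = 0.0108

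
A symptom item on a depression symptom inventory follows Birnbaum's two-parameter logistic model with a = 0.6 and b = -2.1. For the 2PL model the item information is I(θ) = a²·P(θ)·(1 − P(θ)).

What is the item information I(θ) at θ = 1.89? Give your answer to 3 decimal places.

P = 1/(1+e^{-2.3940}) = 0.9164
P(1−P) = 0.9164 × 0.0836 = 0.0766
I = a² × P(1−P) = 0.6² × 0.0766 = 0.02759

0.028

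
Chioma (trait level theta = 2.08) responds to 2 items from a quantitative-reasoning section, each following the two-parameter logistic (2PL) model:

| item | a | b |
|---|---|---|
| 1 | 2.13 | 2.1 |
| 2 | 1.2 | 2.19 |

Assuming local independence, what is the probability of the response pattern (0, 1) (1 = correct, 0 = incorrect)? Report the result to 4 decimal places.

P(theta) = 1 / (1 + exp(−a(theta − b)))
P_1 = 1/(1+e^{0.0426}) = 0.4894
P_2 = 1/(1+e^{0.1320}) = 0.4670
L = (1−P_1) × P_2 = 0.5106 × 0.4670 = 0.23850

0.2385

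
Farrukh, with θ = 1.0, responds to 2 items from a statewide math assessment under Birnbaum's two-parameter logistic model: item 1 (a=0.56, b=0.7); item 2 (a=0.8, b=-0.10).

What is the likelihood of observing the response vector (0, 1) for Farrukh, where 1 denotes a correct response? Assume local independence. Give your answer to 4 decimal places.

P(θ) = 1 / (1 + exp(−a(θ − b)))
P_1 = 1/(1+e^{-0.1680}) = 0.5419
P_2 = 1/(1+e^{-0.8800}) = 0.7068
L = (1−P_1) × P_2 = 0.4581 × 0.7068 = 0.32379

0.3238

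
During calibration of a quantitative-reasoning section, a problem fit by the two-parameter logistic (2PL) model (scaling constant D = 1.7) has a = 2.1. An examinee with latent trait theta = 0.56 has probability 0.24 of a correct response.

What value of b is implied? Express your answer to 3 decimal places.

P(theta) = 1 / (1 + exp(−D·a(theta − b)))
logit(0.24) = ln(0.24/0.76) = -1.1527
b = theta − logit/(1.7·a) = 0.56 − (-1.1527)/3.5700 = 0.8829

0.883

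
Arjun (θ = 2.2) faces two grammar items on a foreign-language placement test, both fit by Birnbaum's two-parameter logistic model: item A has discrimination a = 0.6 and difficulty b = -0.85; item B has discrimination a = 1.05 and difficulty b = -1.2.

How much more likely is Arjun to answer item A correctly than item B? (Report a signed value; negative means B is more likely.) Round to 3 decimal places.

P(θ) = 1 / (1 + exp(−a(θ − b)))
P_A = 0.8618
P_B = 0.9726
P_A − P_B = -0.1109

-0.111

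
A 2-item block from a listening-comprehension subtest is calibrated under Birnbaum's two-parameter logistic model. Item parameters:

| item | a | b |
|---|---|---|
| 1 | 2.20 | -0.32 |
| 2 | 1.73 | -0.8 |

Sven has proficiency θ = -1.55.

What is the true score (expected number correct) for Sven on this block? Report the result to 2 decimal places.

0.28

P(θ) = 1 / (1 + exp(−a(θ − b)))
P_1 = 1/(1+e^{2.7060}) = 0.0626
P_2 = 1/(1+e^{1.2975}) = 0.2146
E[score] = 0.0626 + 0.2146 = 0.2772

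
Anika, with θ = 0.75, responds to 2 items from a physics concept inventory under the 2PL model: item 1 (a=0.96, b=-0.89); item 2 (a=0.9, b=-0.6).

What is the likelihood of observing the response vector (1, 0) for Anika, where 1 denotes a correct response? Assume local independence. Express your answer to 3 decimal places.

0.190

P(θ) = 1 / (1 + exp(−a(θ − b)))
P_1 = 1/(1+e^{-1.5744}) = 0.8284
P_2 = 1/(1+e^{-1.2150}) = 0.7712
L = P_1 × (1−P_2) = 0.8284 × 0.2288 = 0.18955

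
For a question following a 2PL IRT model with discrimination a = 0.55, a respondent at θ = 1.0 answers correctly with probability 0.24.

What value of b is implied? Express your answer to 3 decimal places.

P(θ) = 1 / (1 + exp(−a(θ − b)))
logit(0.24) = ln(0.24/0.76) = -1.1527
b = θ − logit/(a) = 1.0 − (-1.1527)/0.5500 = 3.0958

3.096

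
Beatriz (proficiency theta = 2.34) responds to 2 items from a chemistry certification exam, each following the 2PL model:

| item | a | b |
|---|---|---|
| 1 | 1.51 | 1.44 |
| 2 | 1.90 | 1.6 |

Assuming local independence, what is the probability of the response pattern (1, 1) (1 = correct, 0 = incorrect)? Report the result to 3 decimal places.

0.639

P(theta) = 1 / (1 + exp(−a(theta − b)))
P_1 = 1/(1+e^{-1.3590}) = 0.7956
P_2 = 1/(1+e^{-1.4060}) = 0.8031
L = P_1 × P_2 = 0.7956 × 0.8031 = 0.63897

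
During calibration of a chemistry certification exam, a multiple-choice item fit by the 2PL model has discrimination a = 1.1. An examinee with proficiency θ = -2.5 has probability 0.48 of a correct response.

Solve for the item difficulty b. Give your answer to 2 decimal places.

P(θ) = 1 / (1 + exp(−a(θ − b)))
logit(0.48) = ln(0.48/0.52) = -0.0800
b = θ − logit/(a) = -2.5 − (-0.0800)/1.1000 = -2.4272

-2.43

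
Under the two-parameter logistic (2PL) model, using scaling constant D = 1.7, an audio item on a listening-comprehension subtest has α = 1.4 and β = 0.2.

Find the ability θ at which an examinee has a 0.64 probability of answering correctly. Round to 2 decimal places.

0.44

P(θ) = 1 / (1 + exp(−D·α(θ − β)))
logit = ln(0.6400/0.3600) = 0.5754
θ = β + logit/(1.7·α) = 0.2 + 0.5754/2.3800 = 0.4417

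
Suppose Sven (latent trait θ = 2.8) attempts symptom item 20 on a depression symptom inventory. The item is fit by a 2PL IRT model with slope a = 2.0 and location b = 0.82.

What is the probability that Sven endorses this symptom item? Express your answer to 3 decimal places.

0.981

P(θ) = 1 / (1 + exp(−a(θ − b)))
Exponent: 2.0 × (2.8 − 0.82) = 3.9600
1/(1 + e^{-3.9600}) = 0.9813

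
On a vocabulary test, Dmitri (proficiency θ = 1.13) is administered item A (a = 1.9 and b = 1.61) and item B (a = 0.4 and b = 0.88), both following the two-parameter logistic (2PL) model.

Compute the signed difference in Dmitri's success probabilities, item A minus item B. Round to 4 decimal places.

P(θ) = 1 / (1 + exp(−a(θ − b)))
P_A = 0.2866
P_B = 0.5250
P_A − P_B = -0.2384

-0.2384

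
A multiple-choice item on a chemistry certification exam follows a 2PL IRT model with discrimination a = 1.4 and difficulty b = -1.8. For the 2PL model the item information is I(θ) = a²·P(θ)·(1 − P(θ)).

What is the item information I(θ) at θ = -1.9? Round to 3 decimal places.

P = 1/(1+e^{0.1400}) = 0.4651
P(1−P) = 0.4651 × 0.5349 = 0.2488
I = a² × P(1−P) = 1.4² × 0.2488 = 0.48761

0.488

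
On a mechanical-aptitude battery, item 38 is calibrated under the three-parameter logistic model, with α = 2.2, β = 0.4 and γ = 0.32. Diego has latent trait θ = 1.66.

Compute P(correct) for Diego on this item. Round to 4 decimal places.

0.9600

P(θ) = γ + (1 − γ) · 1 / (1 + exp(−α(θ − β)))
Exponent: 2.2 × (1.66 − 0.4) = 2.7720
1/(1 + e^{-2.7720}) = 0.9411
P = 0.32 + 0.68 × 0.9411 = 0.9600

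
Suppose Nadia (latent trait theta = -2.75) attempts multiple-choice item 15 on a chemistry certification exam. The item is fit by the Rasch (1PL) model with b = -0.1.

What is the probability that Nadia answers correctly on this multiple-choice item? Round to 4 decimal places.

P(theta) = 1 / (1 + exp(−(theta − b)))
Exponent: (-2.75 − (-0.1)) = -2.6500
1/(1 + e^{2.6500}) = 0.0660
P = 0.0660

0.0660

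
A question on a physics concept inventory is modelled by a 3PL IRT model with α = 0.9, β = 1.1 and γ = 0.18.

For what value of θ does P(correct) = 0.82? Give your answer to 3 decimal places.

2.509

P(θ) = γ + (1 − γ) · 1 / (1 + exp(−α(θ − β)))
Remove guessing floor: (0.82 − 0.18)/(1 − 0.18) = 0.7805
logit = ln(0.7805/0.2195) = 1.2685
θ = β + logit/(α) = 1.1 + 1.2685/0.9000 = 2.5095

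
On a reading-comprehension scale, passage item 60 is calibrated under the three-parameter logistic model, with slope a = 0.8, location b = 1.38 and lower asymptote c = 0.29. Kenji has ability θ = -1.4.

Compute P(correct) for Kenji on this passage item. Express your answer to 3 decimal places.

P(θ) = c + (1 − c) · 1 / (1 + exp(−a(θ − b)))
Exponent: 0.8 × (-1.4 − 1.38) = -2.2240
1/(1 + e^{2.2240}) = 0.0976
P = 0.29 + 0.71 × 0.0976 = 0.3593

0.359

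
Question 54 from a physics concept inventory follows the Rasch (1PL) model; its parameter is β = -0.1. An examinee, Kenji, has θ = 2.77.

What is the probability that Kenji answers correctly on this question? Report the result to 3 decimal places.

P(θ) = 1 / (1 + exp(−(θ − β)))
Exponent: (2.77 − (-0.1)) = 2.8700
1/(1 + e^{-2.8700}) = 0.9463
P = 0.9463

0.946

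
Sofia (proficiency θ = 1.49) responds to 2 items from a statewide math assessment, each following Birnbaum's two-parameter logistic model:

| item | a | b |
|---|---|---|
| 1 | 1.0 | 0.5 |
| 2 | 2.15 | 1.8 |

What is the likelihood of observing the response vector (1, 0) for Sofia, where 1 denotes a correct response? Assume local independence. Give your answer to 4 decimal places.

P(θ) = 1 / (1 + exp(−a(θ − b)))
P_1 = 1/(1+e^{-0.9900}) = 0.7291
P_2 = 1/(1+e^{0.6665}) = 0.3393
L = P_1 × (1−P_2) = 0.7291 × 0.6607 = 0.48172

0.4817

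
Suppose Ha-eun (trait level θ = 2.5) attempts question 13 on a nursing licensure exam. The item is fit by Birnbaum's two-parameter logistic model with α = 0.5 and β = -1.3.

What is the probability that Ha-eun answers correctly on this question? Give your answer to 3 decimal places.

0.870

P(θ) = 1 / (1 + exp(−α(θ − β)))
Exponent: 0.5 × (2.5 − (-1.3)) = 1.9000
1/(1 + e^{-1.9000}) = 0.8699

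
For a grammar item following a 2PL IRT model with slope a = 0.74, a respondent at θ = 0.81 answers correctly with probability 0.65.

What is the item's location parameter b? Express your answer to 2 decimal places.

-0.03

P(θ) = 1 / (1 + exp(−a(θ − b)))
logit(0.65) = ln(0.65/0.35) = 0.6190
b = θ − logit/(a) = 0.81 − 0.6190/0.7400 = -0.0265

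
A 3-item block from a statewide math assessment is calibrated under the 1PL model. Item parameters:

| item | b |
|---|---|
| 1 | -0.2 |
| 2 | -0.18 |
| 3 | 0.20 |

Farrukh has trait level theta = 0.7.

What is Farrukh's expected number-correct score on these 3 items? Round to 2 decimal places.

P(theta) = 1 / (1 + exp(−(theta − b)))
P_1 = 1/(1+e^{-0.9000}) = 0.7109
P_2 = 1/(1+e^{-0.8800}) = 0.7068
P_3 = 1/(1+e^{-0.5000}) = 0.6225
E[score] = 0.7109 + 0.7068 + 0.6225 = 2.0402

2.04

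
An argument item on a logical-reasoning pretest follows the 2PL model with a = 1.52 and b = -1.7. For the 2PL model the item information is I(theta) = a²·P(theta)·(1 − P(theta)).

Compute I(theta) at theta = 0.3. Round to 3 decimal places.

P = 1/(1+e^{-3.0400}) = 0.9543
P(1−P) = 0.9543 × 0.0457 = 0.0436
I = a² × P(1−P) = 1.52² × 0.0436 = 0.10066

0.101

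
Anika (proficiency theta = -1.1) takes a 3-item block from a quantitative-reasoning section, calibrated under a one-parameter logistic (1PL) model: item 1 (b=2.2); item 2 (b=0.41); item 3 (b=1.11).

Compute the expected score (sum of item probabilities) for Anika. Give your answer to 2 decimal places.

P(theta) = 1 / (1 + exp(−(theta − b)))
P_1 = 1/(1+e^{3.3000}) = 0.0356
P_2 = 1/(1+e^{1.5100}) = 0.1809
P_3 = 1/(1+e^{2.2100}) = 0.0989
E[score] = 0.0356 + 0.1809 + 0.0989 = 0.3154

0.32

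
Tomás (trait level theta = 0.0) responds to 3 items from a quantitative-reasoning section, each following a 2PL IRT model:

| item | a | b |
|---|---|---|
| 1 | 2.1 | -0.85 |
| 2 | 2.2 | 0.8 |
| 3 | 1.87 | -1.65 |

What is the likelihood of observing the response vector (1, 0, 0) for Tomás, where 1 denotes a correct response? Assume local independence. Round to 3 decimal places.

0.032

P(theta) = 1 / (1 + exp(−a(theta − b)))
P_1 = 1/(1+e^{-1.7850}) = 0.8563
P_2 = 1/(1+e^{1.7600}) = 0.1468
P_3 = 1/(1+e^{-3.0855}) = 0.9563
L = P_1 × (1−P_2) × (1−P_3) = 0.8563 × 0.8532 × 0.0437 = 0.03193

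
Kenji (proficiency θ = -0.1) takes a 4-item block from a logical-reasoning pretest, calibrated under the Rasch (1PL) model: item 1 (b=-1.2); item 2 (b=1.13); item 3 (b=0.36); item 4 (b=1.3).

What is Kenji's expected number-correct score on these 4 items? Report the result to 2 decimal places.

1.56

P(θ) = 1 / (1 + exp(−(θ − b)))
P_1 = 1/(1+e^{-1.1000}) = 0.7503
P_2 = 1/(1+e^{1.2300}) = 0.2262
P_3 = 1/(1+e^{0.4600}) = 0.3870
P_4 = 1/(1+e^{1.4000}) = 0.1978
E[score] = 0.7503 + 0.2262 + 0.3870 + 0.1978 = 1.5612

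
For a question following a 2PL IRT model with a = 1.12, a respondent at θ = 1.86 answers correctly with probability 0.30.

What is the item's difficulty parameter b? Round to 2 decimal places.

P(θ) = 1 / (1 + exp(−a(θ − b)))
logit(0.30) = ln(0.30/0.70) = -0.8473
b = θ − logit/(a) = 1.86 − (-0.8473)/1.1200 = 2.6165

2.62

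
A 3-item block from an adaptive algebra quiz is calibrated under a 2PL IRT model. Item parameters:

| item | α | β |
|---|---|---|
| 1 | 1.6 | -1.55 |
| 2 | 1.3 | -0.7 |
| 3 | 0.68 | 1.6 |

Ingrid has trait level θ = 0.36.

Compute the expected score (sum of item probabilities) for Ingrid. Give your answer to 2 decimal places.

P(θ) = 1 / (1 + exp(−α(θ − β)))
P_1 = 1/(1+e^{-3.0560}) = 0.9550
P_2 = 1/(1+e^{-1.3780}) = 0.7987
P_3 = 1/(1+e^{0.8432}) = 0.3009
E[score] = 0.9550 + 0.7987 + 0.3009 = 2.0546

2.05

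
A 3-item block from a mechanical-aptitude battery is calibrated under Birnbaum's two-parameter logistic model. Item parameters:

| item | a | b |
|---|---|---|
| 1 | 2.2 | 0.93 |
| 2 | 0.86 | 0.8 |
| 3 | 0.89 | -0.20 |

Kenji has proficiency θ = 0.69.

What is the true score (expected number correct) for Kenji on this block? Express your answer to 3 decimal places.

1.536

P(θ) = 1 / (1 + exp(−a(θ − b)))
P_1 = 1/(1+e^{0.5280}) = 0.3710
P_2 = 1/(1+e^{0.0946}) = 0.4764
P_3 = 1/(1+e^{-0.7921}) = 0.6883
E[score] = 0.3710 + 0.4764 + 0.6883 = 1.5356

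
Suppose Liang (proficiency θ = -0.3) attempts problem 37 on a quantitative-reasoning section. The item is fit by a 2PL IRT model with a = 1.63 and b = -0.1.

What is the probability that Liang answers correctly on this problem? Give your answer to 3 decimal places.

0.419

P(θ) = 1 / (1 + exp(−a(θ − b)))
Exponent: 1.63 × (-0.3 − (-0.1)) = -0.3260
1/(1 + e^{0.3260}) = 0.4192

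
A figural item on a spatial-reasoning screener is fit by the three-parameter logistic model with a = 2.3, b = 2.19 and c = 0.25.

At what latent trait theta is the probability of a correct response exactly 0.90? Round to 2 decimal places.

3.00

P(theta) = c + (1 − c) · 1 / (1 + exp(−a(theta − b)))
Remove guessing floor: (0.90 − 0.25)/(1 − 0.25) = 0.8667
logit = ln(0.8667/0.1333) = 1.8718
theta = b + logit/(a) = 2.19 + 1.8718/2.3000 = 3.0038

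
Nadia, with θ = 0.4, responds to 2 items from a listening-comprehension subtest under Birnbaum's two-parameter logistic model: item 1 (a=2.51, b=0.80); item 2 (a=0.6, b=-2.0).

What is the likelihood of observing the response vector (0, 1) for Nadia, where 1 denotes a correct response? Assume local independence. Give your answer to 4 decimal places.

P(θ) = 1 / (1 + exp(−a(θ − b)))
P_1 = 1/(1+e^{1.0040}) = 0.2682
P_2 = 1/(1+e^{-1.4400}) = 0.8085
L = (1−P_1) × P_2 = 0.7318 × 0.8085 = 0.59166

0.5917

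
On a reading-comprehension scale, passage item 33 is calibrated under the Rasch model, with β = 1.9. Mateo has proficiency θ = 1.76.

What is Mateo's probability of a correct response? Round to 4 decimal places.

0.4651

P(θ) = 1 / (1 + exp(−(θ − β)))
Exponent: (1.76 − 1.9) = -0.1400
1/(1 + e^{0.1400}) = 0.4651
P = 0.4651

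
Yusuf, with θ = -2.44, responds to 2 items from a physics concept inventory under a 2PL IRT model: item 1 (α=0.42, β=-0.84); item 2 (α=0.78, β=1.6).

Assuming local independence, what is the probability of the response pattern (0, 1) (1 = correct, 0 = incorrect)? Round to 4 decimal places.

P(θ) = 1 / (1 + exp(−α(θ − β)))
P_1 = 1/(1+e^{0.6720}) = 0.3380
P_2 = 1/(1+e^{3.1512}) = 0.0410
L = (1−P_1) × P_2 = 0.6620 × 0.0410 = 0.02717

0.0272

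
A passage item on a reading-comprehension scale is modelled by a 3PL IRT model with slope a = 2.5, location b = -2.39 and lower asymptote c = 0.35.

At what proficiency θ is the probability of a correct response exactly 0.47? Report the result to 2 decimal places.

-2.98

P(θ) = c + (1 − c) · 1 / (1 + exp(−a(θ − b)))
Remove guessing floor: (0.47 − 0.35)/(1 − 0.35) = 0.1846
logit = ln(0.1846/0.8154) = -1.4854
θ = b + logit/(a) = -2.39 + (-1.4854)/2.5000 = -2.9842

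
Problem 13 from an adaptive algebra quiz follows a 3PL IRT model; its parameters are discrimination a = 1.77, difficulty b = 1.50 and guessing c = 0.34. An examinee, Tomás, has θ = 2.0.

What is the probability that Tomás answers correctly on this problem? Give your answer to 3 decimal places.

0.807

P(θ) = c + (1 − c) · 1 / (1 + exp(−a(θ − b)))
Exponent: 1.77 × (2.0 − 1.50) = 0.8850
1/(1 + e^{-0.8850}) = 0.7079
P = 0.34 + 0.66 × 0.7079 = 0.8072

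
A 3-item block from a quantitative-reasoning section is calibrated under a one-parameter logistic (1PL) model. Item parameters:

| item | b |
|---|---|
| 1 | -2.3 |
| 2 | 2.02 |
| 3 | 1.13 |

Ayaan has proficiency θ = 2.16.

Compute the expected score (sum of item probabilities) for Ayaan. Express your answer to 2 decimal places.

P(θ) = 1 / (1 + exp(−(θ − b)))
P_1 = 1/(1+e^{-4.4600}) = 0.9886
P_2 = 1/(1+e^{-0.1400}) = 0.5349
P_3 = 1/(1+e^{-1.0300}) = 0.7369
E[score] = 0.9886 + 0.5349 + 0.7369 = 2.2604

2.26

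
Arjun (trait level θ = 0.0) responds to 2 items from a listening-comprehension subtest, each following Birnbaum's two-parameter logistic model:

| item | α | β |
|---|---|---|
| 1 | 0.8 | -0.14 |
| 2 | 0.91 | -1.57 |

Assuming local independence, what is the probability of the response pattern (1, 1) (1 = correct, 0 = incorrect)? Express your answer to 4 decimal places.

P(θ) = 1 / (1 + exp(−α(θ − β)))
P_1 = 1/(1+e^{-0.1120}) = 0.5280
P_2 = 1/(1+e^{-1.4287}) = 0.8067
L = P_1 × P_2 = 0.5280 × 0.8067 = 0.42591

0.4259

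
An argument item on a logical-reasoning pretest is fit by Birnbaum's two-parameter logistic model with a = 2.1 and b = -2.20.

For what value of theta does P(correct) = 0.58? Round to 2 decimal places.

-2.05

P(theta) = 1 / (1 + exp(−a(theta − b)))
logit = ln(0.5800/0.4200) = 0.3228
theta = b + logit/(a) = -2.20 + 0.3228/2.1000 = -2.0463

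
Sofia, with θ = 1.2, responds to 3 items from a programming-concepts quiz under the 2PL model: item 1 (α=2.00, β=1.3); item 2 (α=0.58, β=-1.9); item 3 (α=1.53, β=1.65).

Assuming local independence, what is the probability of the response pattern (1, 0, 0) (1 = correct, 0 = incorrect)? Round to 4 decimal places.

0.0426

P(θ) = 1 / (1 + exp(−α(θ − β)))
P_1 = 1/(1+e^{0.2000}) = 0.4502
P_2 = 1/(1+e^{-1.7980}) = 0.8579
P_3 = 1/(1+e^{0.6885}) = 0.3344
L = P_1 × (1−P_2) × (1−P_3) = 0.4502 × 0.1421 × 0.6656 = 0.04258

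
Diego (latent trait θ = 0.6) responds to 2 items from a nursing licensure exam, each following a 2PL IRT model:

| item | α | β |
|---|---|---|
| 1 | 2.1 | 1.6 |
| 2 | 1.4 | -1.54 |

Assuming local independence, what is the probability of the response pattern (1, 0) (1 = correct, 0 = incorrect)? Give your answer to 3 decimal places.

P(θ) = 1 / (1 + exp(−α(θ − β)))
P_1 = 1/(1+e^{2.1000}) = 0.1091
P_2 = 1/(1+e^{-2.9960}) = 0.9524
L = P_1 × (1−P_2) = 0.1091 × 0.0476 = 0.00519

0.005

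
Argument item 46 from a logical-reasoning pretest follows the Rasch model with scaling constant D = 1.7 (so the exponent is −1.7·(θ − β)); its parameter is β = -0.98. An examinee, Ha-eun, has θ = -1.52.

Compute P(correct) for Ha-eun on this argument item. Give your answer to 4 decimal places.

0.2854

P(θ) = 1 / (1 + exp(−D·(θ − β)))
Exponent: 1.7 × (-1.52 − (-0.98)) = -0.9180
1/(1 + e^{0.9180}) = 0.2854
P = 0.2854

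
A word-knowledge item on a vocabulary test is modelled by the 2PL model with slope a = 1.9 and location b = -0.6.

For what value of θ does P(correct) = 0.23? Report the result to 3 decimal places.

-1.236

P(θ) = 1 / (1 + exp(−a(θ − b)))
logit = ln(0.2300/0.7700) = -1.2083
θ = b + logit/(a) = -0.6 + (-1.2083)/1.9000 = -1.2360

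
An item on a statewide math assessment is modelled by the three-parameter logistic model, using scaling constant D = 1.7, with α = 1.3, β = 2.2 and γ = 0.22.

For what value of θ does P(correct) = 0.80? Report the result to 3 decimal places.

2.682

P(θ) = γ + (1 − γ) · 1 / (1 + exp(−D·α(θ − β)))
Remove guessing floor: (0.80 − 0.22)/(1 − 0.22) = 0.7436
logit = ln(0.7436/0.2564) = 1.0647
θ = β + logit/(1.7·α) = 2.2 + 1.0647/2.2100 = 2.6818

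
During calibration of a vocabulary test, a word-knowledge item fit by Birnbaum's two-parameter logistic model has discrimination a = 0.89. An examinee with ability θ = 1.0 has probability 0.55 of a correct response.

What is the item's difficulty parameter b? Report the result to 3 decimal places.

0.775

P(θ) = 1 / (1 + exp(−a(θ − b)))
logit(0.55) = ln(0.55/0.45) = 0.2007
b = θ − logit/(a) = 1.0 − 0.2007/0.8900 = 0.7745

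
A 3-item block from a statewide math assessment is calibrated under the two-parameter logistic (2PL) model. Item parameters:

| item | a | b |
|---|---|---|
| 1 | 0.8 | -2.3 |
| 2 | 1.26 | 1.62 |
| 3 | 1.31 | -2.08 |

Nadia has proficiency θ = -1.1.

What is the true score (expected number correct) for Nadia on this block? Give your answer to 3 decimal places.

1.538

P(θ) = 1 / (1 + exp(−a(θ − b)))
P_1 = 1/(1+e^{-0.9600}) = 0.7231
P_2 = 1/(1+e^{3.4272}) = 0.0315
P_3 = 1/(1+e^{-1.2838}) = 0.7831
E[score] = 0.7231 + 0.0315 + 0.7831 = 1.5377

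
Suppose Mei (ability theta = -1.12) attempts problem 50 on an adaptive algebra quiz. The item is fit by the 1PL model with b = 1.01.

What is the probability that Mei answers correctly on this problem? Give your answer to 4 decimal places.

0.1062

P(theta) = 1 / (1 + exp(−(theta − b)))
Exponent: (-1.12 − 1.01) = -2.1300
1/(1 + e^{2.1300}) = 0.1062
P = 0.1062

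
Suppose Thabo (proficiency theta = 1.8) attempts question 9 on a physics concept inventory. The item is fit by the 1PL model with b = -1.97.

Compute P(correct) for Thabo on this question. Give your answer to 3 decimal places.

0.977

P(theta) = 1 / (1 + exp(−(theta − b)))
Exponent: (1.8 − (-1.97)) = 3.7700
1/(1 + e^{-3.7700}) = 0.9775
P = 0.9775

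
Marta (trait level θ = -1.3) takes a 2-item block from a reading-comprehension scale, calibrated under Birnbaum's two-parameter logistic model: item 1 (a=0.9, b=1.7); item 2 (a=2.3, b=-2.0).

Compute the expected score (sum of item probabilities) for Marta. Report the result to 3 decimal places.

0.896

P(θ) = 1 / (1 + exp(−a(θ − b)))
P_1 = 1/(1+e^{2.7000}) = 0.0630
P_2 = 1/(1+e^{-1.6100}) = 0.8334
E[score] = 0.0630 + 0.8334 = 0.8964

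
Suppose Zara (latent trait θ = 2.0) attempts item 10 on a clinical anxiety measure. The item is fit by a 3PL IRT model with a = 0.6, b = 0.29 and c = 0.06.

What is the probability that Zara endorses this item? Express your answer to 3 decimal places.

0.752

P(θ) = c + (1 − c) · 1 / (1 + exp(−a(θ − b)))
Exponent: 0.6 × (2.0 − 0.29) = 1.0260
1/(1 + e^{-1.0260}) = 0.7361
P = 0.06 + 0.94 × 0.7361 = 0.7520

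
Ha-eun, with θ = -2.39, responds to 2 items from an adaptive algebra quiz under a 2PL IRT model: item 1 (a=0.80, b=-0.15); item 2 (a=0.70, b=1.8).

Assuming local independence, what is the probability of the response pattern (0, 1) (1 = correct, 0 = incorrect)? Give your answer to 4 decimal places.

0.0433

P(θ) = 1 / (1 + exp(−a(θ − b)))
P_1 = 1/(1+e^{1.7920}) = 0.1428
P_2 = 1/(1+e^{2.9330}) = 0.0505
L = (1−P_1) × P_2 = 0.8572 × 0.0505 = 0.04333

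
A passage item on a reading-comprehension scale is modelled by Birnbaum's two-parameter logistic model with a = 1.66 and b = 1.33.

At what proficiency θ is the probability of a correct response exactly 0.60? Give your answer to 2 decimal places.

P(θ) = 1 / (1 + exp(−a(θ − b)))
logit = ln(0.6000/0.4000) = 0.4055
θ = b + logit/(a) = 1.33 + 0.4055/1.6600 = 1.5743

1.57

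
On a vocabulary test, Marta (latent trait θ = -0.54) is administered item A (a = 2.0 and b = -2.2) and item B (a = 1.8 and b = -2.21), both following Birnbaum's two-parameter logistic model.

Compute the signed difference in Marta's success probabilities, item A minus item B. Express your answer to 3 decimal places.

P(θ) = 1 / (1 + exp(−a(θ − b)))
P_A = 0.9651
P_B = 0.9528
P_A − P_B = 0.0123

0.012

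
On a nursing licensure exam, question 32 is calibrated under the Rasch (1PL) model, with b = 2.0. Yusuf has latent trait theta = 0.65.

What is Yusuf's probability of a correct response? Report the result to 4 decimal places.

P(theta) = 1 / (1 + exp(−(theta − b)))
Exponent: (0.65 − 2.0) = -1.3500
1/(1 + e^{1.3500}) = 0.2059
P = 0.2059

0.2059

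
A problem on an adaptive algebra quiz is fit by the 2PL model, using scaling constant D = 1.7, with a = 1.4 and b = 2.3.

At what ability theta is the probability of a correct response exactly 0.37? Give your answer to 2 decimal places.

P(theta) = 1 / (1 + exp(−D·a(theta − b)))
logit = ln(0.3700/0.6300) = -0.5322
theta = b + logit/(1.7·a) = 2.3 + (-0.5322)/2.3800 = 2.0764

2.08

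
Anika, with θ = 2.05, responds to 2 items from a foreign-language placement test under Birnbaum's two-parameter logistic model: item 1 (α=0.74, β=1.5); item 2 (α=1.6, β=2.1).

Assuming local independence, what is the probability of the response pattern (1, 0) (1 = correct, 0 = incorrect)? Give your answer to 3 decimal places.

P(θ) = 1 / (1 + exp(−α(θ − β)))
P_1 = 1/(1+e^{-0.4070}) = 0.6004
P_2 = 1/(1+e^{0.0800}) = 0.4800
L = P_1 × (1−P_2) = 0.6004 × 0.5200 = 0.31219

0.312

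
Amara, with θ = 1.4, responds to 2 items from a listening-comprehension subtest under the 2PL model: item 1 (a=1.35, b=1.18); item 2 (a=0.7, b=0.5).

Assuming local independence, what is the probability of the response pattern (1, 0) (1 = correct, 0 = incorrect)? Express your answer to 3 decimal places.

0.199

P(θ) = 1 / (1 + exp(−a(θ − b)))
P_1 = 1/(1+e^{-0.2970}) = 0.5737
P_2 = 1/(1+e^{-0.6300}) = 0.6525
L = P_1 × (1−P_2) = 0.5737 × 0.3475 = 0.19937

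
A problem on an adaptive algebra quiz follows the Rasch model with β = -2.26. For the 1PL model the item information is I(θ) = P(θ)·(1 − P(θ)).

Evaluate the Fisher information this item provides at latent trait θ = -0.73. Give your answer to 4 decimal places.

0.1463

P = 1/(1+e^{-1.5300}) = 0.8220
P(1−P) = 0.8220 × 0.1780 = 0.1463
I = P(1−P) = 0.14631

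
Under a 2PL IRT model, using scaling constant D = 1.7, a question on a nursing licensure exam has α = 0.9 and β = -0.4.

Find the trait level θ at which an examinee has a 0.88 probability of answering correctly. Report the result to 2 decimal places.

P(θ) = 1 / (1 + exp(−D·α(θ − β)))
logit = ln(0.8800/0.1200) = 1.9924
θ = β + logit/(1.7·α) = -0.4 + 1.9924/1.5300 = 0.9022

0.90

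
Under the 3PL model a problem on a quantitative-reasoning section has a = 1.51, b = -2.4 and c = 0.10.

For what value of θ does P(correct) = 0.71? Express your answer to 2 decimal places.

P(θ) = c + (1 − c) · 1 / (1 + exp(−a(θ − b)))
Remove guessing floor: (0.71 − 0.10)/(1 − 0.10) = 0.6778
logit = ln(0.6778/0.3222) = 0.7436
θ = b + logit/(a) = -2.4 + 0.7436/1.5100 = -1.9076

-1.91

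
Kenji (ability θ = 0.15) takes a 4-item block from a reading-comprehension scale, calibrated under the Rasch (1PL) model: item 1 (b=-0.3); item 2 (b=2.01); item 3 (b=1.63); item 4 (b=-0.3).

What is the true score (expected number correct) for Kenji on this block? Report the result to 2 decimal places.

P(θ) = 1 / (1 + exp(−(θ − b)))
P_1 = 1/(1+e^{-0.4500}) = 0.6106
P_2 = 1/(1+e^{1.8600}) = 0.1347
P_3 = 1/(1+e^{1.4800}) = 0.1854
P_4 = 1/(1+e^{-0.4500}) = 0.6106
E[score] = 0.6106 + 0.1347 + 0.1854 + 0.6106 = 1.5414

1.54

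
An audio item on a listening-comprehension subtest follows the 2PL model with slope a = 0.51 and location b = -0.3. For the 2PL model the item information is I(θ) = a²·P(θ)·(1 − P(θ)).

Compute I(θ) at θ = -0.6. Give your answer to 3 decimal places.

P = 1/(1+e^{0.1530}) = 0.4618
P(1−P) = 0.4618 × 0.5382 = 0.2485
I = a² × P(1−P) = 0.51² × 0.2485 = 0.06465

0.065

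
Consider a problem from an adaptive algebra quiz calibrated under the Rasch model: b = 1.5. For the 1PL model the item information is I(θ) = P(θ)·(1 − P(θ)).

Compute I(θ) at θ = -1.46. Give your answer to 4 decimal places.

P = 1/(1+e^{2.9600}) = 0.0493
P(1−P) = 0.0493 × 0.9507 = 0.0468
I = P(1−P) = 0.04684

0.0468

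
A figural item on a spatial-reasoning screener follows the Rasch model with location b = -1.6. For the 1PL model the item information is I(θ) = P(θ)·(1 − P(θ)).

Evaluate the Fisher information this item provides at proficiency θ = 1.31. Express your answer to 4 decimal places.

P = 1/(1+e^{-2.9100}) = 0.9483
P(1−P) = 0.9483 × 0.0517 = 0.0490
I = P(1−P) = 0.04899

0.0490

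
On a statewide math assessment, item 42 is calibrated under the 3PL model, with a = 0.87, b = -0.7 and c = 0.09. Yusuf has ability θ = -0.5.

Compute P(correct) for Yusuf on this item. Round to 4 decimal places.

0.5845

P(θ) = c + (1 − c) · 1 / (1 + exp(−a(θ − b)))
Exponent: 0.87 × (-0.5 − (-0.7)) = 0.1740
1/(1 + e^{-0.1740}) = 0.5434
P = 0.09 + 0.91 × 0.5434 = 0.5845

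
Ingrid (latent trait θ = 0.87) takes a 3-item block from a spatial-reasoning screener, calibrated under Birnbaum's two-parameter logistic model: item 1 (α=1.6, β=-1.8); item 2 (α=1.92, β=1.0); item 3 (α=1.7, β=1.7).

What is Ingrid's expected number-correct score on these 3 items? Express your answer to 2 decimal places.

P(θ) = 1 / (1 + exp(−α(θ − β)))
P_1 = 1/(1+e^{-4.2720}) = 0.9862
P_2 = 1/(1+e^{0.2496}) = 0.4379
P_3 = 1/(1+e^{1.4110}) = 0.1961
E[score] = 0.9862 + 0.4379 + 0.1961 = 1.6202

1.62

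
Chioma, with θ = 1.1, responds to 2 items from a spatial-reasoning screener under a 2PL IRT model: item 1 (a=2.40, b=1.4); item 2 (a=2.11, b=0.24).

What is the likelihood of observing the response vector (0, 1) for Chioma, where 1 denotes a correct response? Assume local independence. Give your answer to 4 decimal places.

0.5784

P(θ) = 1 / (1 + exp(−a(θ − b)))
P_1 = 1/(1+e^{0.7200}) = 0.3274
P_2 = 1/(1+e^{-1.8146}) = 0.8599
L = (1−P_1) × P_2 = 0.6726 × 0.8599 = 0.57839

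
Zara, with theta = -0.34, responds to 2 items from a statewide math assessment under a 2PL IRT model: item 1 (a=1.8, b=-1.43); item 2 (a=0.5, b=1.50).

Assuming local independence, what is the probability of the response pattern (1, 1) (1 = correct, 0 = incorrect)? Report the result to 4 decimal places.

0.2498

P(theta) = 1 / (1 + exp(−a(theta − b)))
P_1 = 1/(1+e^{-1.9620}) = 0.8767
P_2 = 1/(1+e^{0.9200}) = 0.2850
L = P_1 × P_2 = 0.8767 × 0.2850 = 0.24984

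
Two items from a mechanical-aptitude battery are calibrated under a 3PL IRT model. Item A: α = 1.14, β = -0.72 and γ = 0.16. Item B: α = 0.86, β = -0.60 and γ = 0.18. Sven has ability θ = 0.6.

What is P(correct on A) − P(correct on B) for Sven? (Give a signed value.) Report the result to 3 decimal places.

P(θ) = γ + (1 − γ) · 1 / (1 + exp(−α(θ − β)))
P_A = 0.8474
P_B = 0.7846
P_A − P_B = 0.0628

0.063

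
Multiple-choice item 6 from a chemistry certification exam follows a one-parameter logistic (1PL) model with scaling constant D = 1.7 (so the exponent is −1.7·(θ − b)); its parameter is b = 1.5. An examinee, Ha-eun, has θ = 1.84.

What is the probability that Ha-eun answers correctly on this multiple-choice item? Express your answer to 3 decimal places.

0.641

P(θ) = 1 / (1 + exp(−D·(θ − b)))
Exponent: 1.7 × (1.84 − 1.5) = 0.5780
1/(1 + e^{-0.5780}) = 0.6406
P = 0.6406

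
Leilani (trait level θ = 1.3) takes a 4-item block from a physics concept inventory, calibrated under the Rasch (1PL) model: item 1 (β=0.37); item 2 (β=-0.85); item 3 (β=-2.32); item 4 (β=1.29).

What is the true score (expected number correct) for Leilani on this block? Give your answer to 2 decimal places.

3.09

P(θ) = 1 / (1 + exp(−(θ − β)))
P_1 = 1/(1+e^{-0.9300}) = 0.7171
P_2 = 1/(1+e^{-2.1500}) = 0.8957
P_3 = 1/(1+e^{-3.6200}) = 0.9739
P_4 = 1/(1+e^{-0.0100}) = 0.5025
E[score] = 0.7171 + 0.8957 + 0.9739 + 0.5025 = 3.0892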